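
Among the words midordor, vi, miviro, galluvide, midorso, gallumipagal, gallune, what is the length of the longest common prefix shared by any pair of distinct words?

Look for the deepest trie node that still has at least two words in its subtree.
"gallumipagal" and "gallune" agree on "gallu" (5 characters) before diverging; nothing deeper is shared.
Longest shared-prefix length: 5

5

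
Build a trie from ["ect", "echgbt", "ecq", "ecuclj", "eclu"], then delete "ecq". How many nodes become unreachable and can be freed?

1

A node on "ecq"'s path can go only if nothing else ends at it or branches off below it.
The suffix "q" (1 node) is used only by "ecq"; the node for "ec" still has the child "t", so pruning stops there.
Nodes removed: 1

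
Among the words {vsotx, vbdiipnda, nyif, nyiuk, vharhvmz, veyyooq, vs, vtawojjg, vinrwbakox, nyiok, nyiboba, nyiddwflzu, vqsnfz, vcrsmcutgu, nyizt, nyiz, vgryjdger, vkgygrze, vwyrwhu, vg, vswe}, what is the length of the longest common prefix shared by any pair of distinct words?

4

The deepest shared node is where two words last agree before diverging.
e.g. "nyiz" and "nyizt" share the prefix "nyiz" of length 4; no pair shares a longer one.
Longest shared-prefix length: 4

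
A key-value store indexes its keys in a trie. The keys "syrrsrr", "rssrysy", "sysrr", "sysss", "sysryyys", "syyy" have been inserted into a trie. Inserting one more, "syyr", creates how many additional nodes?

Walking "syyr" from the root, the first 3 characters ("syy") follow existing edges; "r" is the first miss.
So 4 − 3 = 1 new nodes.

1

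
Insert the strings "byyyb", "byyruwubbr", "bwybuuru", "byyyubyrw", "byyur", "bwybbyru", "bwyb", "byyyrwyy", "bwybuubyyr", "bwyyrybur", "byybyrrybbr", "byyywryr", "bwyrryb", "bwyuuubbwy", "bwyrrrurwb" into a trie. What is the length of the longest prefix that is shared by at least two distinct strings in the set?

6

The deepest shared node is where two words last agree before diverging.
"bwybuubyyr" and "bwybuuru" agree on "bwybuu" (6 characters) before diverging; nothing deeper is shared.
Longest shared-prefix length: 6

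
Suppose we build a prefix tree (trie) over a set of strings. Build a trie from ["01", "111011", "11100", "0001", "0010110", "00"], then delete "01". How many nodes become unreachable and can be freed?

Walk "01" from the leaf back toward the root, removing each node that no remaining word uses.
The suffix "1" (1 node) is used only by "01"; the node for "0" still has the child "0", so pruning stops there.
Nodes removed: 1

1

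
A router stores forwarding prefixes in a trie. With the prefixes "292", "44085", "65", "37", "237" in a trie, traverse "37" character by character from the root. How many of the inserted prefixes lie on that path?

1

Traverse "37" character by character; count nodes along the way that are marked as word ends.
Prefixes of the query that are stored words: "37"
Count: 1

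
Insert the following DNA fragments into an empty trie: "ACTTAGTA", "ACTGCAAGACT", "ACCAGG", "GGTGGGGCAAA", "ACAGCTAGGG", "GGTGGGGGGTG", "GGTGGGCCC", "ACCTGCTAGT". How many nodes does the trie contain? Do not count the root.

Count nodes per top-level branch (shared prefixes stored once):
  'A'-branch (ACAGCTAGGG, ACCAGG, ACCTGCTAGT, ACTGCAAGACT, ACTTAGTA): 35 nodes
  'G'-branch (GGTGGGCCC, GGTGGGGCAAA, GGTGGGGGGTG): 18 nodes
Sum: 53

53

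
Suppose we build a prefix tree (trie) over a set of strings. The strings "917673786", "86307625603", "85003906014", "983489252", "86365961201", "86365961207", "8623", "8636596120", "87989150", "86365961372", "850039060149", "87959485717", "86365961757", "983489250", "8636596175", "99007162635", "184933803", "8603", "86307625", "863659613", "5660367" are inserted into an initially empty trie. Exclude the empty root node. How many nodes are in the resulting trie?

Trace insertions, counting only characters that open a new branch:
  "917673786" → 9 new (9, 1, 7, 6, 7, 3, 7, 8, 6)
  "86307625603" → 11 new (8, 6, 3, 0, 7, 6, 2, 5, 6, 0, 3)
  "85003906014" → prefix "8" already present; 10 new (5, 0, 0, 3, 9, 0, 6, 0, 1, 4)
  "983489252" → prefix "9" already present; 8 new (8, 3, 4, 8, 9, 2, 5, 2)
  "86365961201" → prefix "863" already present; 8 new (6, 5, 9, 6, 1, 2, 0, 1)
  "86365961207" → prefix "8636596120" already present; 1 new (7)
  "8623" → prefix "86" already present; 2 new (2, 3)
  "8636596120" → prefix "8636596120" already present; 0 new (none)
  "87989150" → prefix "8" already present; 7 new (7, 9, 8, 9, 1, 5, 0)
  "86365961372" → prefix "86365961" already present; 3 new (3, 7, 2)
  "850039060149" → prefix "85003906014" already present; 1 new (9)
  "87959485717" → prefix "879" already present; 8 new (5, 9, 4, 8, 5, 7, 1, 7)
  "86365961757" → prefix "86365961" already present; 3 new (7, 5, 7)
  "983489250" → prefix "98348925" already present; 1 new (0)
  "8636596175" → prefix "8636596175" already present; 0 new (none)
  "99007162635" → prefix "9" already present; 10 new (9, 0, 0, 7, 1, 6, 2, 6, 3, 5)
  "184933803" → 9 new (1, 8, 4, 9, 3, 3, 8, 0, 3)
  "8603" → prefix "86" already present; 2 new (0, 3)
  "86307625" → prefix "86307625" already present; 0 new (none)
  "863659613" → prefix "863659613" already present; 0 new (none)
  "5660367" → 7 new (5, 6, 6, 0, 3, 6, 7)
Total nodes = 9 + 11 + 10 + 8 + 8 + 1 + 2 + 0 + 7 + 3 + 1 + 8 + 3 + 1 + 0 + 10 + 9 + 2 + 0 + 0 + 7 = 100

100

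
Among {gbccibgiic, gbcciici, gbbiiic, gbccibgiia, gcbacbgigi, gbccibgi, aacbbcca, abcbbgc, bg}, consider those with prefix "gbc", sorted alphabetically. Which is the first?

DFS of the "gbc" subtree visits, in order: "gbccibgi", "gbccibgiia", "gbccibgiic", "gbcciici"
The 1st is gbccibgi.

gbccibgi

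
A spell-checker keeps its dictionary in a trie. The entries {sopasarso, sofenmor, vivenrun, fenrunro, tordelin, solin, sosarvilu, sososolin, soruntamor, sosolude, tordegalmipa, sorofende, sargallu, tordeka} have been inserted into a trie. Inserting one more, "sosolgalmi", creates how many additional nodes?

5

"sosol" is already a path in the trie; the remaining "galmi" must be added.
New nodes needed: |"sosolgalmi"| − 5 = 10 − 5 = 5.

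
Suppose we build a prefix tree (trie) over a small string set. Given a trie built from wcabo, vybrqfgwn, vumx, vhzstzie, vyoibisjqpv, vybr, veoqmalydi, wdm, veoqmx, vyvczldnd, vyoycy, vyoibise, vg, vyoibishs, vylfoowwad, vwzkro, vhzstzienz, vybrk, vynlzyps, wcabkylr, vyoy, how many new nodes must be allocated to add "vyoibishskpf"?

3

The longest prefix of "vyoibishskpf" already in the trie is "vyoibishs" (length 9).
So 12 − 9 = 3 new nodes.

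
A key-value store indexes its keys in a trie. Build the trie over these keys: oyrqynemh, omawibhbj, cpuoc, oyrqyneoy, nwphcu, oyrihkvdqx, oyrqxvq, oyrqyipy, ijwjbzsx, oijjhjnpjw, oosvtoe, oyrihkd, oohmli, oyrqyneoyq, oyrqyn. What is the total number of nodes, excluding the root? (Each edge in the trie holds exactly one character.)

72

Trace insertions, counting only characters that open a new branch:
  "oyrqynemh" → 9 new (o, y, r, q, y, n, e, m, h)
  "omawibhbj" → prefix "o" already present; 8 new (m, a, w, i, b, h, b, j)
  "cpuoc" → 5 new (c, p, u, o, c)
  "oyrqyneoy" → prefix "oyrqyne" already present; 2 new (o, y)
  "nwphcu" → 6 new (n, w, p, h, c, u)
  "oyrihkvdqx" → prefix "oyr" already present; 7 new (i, h, k, v, d, q, x)
  "oyrqxvq" → prefix "oyrq" already present; 3 new (x, v, q)
  "oyrqyipy" → prefix "oyrqy" already present; 3 new (i, p, y)
  "ijwjbzsx" → 8 new (i, j, w, j, b, z, s, x)
  "oijjhjnpjw" → prefix "o" already present; 9 new (i, j, j, h, j, n, p, j, w)
  "oosvtoe" → prefix "o" already present; 6 new (o, s, v, t, o, e)
  "oyrihkd" → prefix "oyrihk" already present; 1 new (d)
  "oohmli" → prefix "oo" already present; 4 new (h, m, l, i)
  "oyrqyneoyq" → prefix "oyrqyneoy" already present; 1 new (q)
  "oyrqyn" → prefix "oyrqyn" already present; 0 new (none)
Total nodes = 9 + 8 + 5 + 2 + 6 + 7 + 3 + 3 + 8 + 9 + 6 + 1 + 4 + 1 + 0 = 72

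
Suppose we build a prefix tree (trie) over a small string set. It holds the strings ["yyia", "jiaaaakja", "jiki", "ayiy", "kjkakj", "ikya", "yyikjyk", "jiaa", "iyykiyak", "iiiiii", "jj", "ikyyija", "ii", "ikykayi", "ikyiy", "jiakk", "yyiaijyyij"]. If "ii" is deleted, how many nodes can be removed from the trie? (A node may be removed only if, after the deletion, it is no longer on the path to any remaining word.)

0

A node on "ii"'s path can go only if nothing else ends at it or branches off below it.
Every node on "ii" is still needed (e.g. by "iiiiii"), so nothing is freed.
Nodes removed: 0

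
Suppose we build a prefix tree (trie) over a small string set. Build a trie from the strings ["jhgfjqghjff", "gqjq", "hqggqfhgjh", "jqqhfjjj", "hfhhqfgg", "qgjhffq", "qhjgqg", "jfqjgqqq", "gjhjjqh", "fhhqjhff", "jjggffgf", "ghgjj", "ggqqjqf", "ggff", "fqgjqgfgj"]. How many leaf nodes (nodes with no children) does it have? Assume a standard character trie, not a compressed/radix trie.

15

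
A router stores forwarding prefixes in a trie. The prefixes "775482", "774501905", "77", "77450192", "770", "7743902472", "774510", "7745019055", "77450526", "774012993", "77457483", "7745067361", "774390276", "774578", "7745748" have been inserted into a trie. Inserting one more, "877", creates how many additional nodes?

Nothing in the trie begins with "8"; the whole of "877" is new.
3 − 0 = 3 new nodes.

3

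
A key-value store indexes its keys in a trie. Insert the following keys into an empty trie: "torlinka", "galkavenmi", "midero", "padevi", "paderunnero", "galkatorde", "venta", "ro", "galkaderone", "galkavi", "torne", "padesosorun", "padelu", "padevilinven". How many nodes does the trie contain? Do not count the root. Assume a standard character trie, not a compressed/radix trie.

73

For each word, the new-node count is its length minus the longest prefix already in the trie:
  "torlinka" → 8 new (t, o, r, l, i, n, k, a)
  "galkavenmi" → 10 new (g, a, l, k, a, v, e, n, m, i)
  "midero" → 6 new (m, i, d, e, r, o)
  "padevi" → 6 new (p, a, d, e, v, i)
  "paderunnero" → prefix "pade" already present; 7 new (r, u, n, n, e, r, o)
  "galkatorde" → prefix "galka" already present; 5 new (t, o, r, d, e)
  "venta" → 5 new (v, e, n, t, a)
  "ro" → 2 new (r, o)
  "galkaderone" → prefix "galka" already present; 6 new (d, e, r, o, n, e)
  "galkavi" → prefix "galkav" already present; 1 new (i)
  "torne" → prefix "tor" already present; 2 new (n, e)
  "padesosorun" → prefix "pade" already present; 7 new (s, o, s, o, r, u, n)
  "padelu" → prefix "pade" already present; 2 new (l, u)
  "padevilinven" → prefix "padevi" already present; 6 new (l, i, n, v, e, n)
Total nodes = 8 + 10 + 6 + 6 + 7 + 5 + 5 + 2 + 6 + 1 + 2 + 7 + 2 + 6 = 73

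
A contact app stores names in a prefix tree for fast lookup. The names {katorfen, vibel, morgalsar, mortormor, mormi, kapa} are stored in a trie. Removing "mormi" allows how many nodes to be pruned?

After clearing the end-marker at "mormi", prune upward until reaching a node still needed by another word.
The suffix "mi" (2 nodes) is used only by "mormi"; the node for "mor" still has the child "g", so pruning stops there.
Nodes removed: 2

2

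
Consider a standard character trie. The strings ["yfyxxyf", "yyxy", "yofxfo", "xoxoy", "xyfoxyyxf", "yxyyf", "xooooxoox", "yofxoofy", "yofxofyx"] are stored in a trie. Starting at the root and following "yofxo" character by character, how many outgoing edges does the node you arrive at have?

2

Walk "yofxo" from the root, arriving at one node.
Distinct next characters after "yofxo": f, o.
That node has 2 child edges.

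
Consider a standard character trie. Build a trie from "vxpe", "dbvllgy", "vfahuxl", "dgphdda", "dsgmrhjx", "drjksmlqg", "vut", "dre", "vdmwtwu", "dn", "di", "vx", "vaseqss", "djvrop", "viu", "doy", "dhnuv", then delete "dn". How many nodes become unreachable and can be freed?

Walk "dn" from the leaf back toward the root, removing each node that no remaining word uses.
The suffix "n" (1 node) is used only by "dn"; the node for "d" still has the child "b", so pruning stops there.
Nodes removed: 1

1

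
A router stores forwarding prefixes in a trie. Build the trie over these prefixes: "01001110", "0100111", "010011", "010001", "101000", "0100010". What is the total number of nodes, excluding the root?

Trie structure (* marks end of a word):
(root)
├─ 0
│  └─ 1
│     └─ 0
│        └─ 0
│           ├─ 0
│           │  └─ 1 *
│           │     └─ 0 *
│           └─ 1
│              └─ 1 *
│                 └─ 1 *
│                    └─ 0 *
└─ 1
   └─ 0
      └─ 1
         └─ 0
            └─ 0
               └─ 0 *
Counting every labelled node above: 17.

17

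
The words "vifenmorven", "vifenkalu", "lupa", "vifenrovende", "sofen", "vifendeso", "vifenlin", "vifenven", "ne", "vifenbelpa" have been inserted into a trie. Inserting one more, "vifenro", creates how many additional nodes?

0

Every character of "vifenro" already lies on an existing path (it is a prefix of some stored word).
No new nodes are needed: 0.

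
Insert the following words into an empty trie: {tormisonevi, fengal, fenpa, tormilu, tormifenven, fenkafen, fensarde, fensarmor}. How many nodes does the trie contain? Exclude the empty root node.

40

Count nodes per top-level branch (shared prefixes stored once):
  'f'-branch (fengal, fenkafen, fenpa, fensarde, fensarmor): 21 nodes
  't'-branch (tormifenven, tormilu, tormisonevi): 19 nodes
Sum: 40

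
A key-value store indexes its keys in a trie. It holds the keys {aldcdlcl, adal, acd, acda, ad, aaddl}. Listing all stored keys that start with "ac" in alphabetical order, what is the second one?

acda

Filter for "ac…" and sort: "acd", "acda"
Position 2: acda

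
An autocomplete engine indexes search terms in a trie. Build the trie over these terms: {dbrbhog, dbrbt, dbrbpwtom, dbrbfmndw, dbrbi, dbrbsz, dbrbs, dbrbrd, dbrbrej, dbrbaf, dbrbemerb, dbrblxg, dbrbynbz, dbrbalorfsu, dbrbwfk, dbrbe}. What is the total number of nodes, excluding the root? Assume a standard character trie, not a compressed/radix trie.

48

Trace insertions, counting only characters that open a new branch:
  "dbrbhog" → 7 new (d, b, r, b, h, o, g)
  "dbrbt" → prefix "dbrb" already present; 1 new (t)
  "dbrbpwtom" → prefix "dbrb" already present; 5 new (p, w, t, o, m)
  "dbrbfmndw" → prefix "dbrb" already present; 5 new (f, m, n, d, w)
  "dbrbi" → prefix "dbrb" already present; 1 new (i)
  "dbrbsz" → prefix "dbrb" already present; 2 new (s, z)
  "dbrbs" → prefix "dbrbs" already present; 0 new (none)
  "dbrbrd" → prefix "dbrb" already present; 2 new (r, d)
  "dbrbrej" → prefix "dbrbr" already present; 2 new (e, j)
  "dbrbaf" → prefix "dbrb" already present; 2 new (a, f)
  "dbrbemerb" → prefix "dbrb" already present; 5 new (e, m, e, r, b)
  "dbrblxg" → prefix "dbrb" already present; 3 new (l, x, g)
  "dbrbynbz" → prefix "dbrb" already present; 4 new (y, n, b, z)
  "dbrbalorfsu" → prefix "dbrba" already present; 6 new (l, o, r, f, s, u)
  "dbrbwfk" → prefix "dbrb" already present; 3 new (w, f, k)
  "dbrbe" → prefix "dbrbe" already present; 0 new (none)
Total nodes = 7 + 1 + 5 + 5 + 1 + 2 + 0 + 2 + 2 + 2 + 5 + 3 + 4 + 6 + 3 + 0 = 48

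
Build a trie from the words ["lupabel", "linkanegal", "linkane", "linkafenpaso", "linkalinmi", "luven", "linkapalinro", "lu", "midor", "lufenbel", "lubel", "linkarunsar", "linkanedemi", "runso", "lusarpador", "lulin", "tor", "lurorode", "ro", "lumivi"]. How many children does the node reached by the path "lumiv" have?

The children of the "lumiv" node are the distinct next characters among strings starting with "lumiv".
Characters that immediately follow "lumiv" among the stored strings: {i}.
That node has 1 child edge.

1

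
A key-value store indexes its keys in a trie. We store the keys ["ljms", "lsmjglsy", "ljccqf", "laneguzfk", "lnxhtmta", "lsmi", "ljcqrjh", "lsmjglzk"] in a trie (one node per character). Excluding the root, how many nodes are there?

Count nodes per top-level branch (shared prefixes stored once):
  'l'-branch (laneguzfk, ljccqf, ljcqrjh, ljms, lnxhtmta, lsmi, lsmjglsy, lsmjglzk): 37 nodes
Sum: 37

37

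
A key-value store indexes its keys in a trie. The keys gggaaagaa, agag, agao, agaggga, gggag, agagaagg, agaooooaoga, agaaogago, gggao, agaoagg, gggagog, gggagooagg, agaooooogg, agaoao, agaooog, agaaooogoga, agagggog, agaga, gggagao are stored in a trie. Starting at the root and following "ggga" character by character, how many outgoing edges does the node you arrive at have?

3

Walk "ggga" from the root, arriving at one node.
Characters that immediately follow "ggga" among the stored strings: {a, g, o}.
That node has 3 child edges.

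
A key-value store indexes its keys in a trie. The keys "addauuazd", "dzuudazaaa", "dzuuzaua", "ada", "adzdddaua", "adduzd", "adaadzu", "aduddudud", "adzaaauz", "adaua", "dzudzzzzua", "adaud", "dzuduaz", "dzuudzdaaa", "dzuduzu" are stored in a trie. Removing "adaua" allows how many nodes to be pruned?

After clearing the end-marker at "adaua", prune upward until reaching a node still needed by another word.
The suffix "a" (1 node) is used only by "adaua"; the node for "adau" still has the child "d", so pruning stops there.
Nodes removed: 1

1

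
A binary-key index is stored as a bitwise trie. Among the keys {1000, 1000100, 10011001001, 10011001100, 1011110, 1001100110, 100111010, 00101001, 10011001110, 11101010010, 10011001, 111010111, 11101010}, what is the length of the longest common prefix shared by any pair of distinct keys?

10

Look for the deepest trie node that still has at least two words in its subtree.
"1001100110" and "10011001100" agree on "1001100110" (10 characters) before diverging; nothing deeper is shared.
Longest shared-prefix length: 10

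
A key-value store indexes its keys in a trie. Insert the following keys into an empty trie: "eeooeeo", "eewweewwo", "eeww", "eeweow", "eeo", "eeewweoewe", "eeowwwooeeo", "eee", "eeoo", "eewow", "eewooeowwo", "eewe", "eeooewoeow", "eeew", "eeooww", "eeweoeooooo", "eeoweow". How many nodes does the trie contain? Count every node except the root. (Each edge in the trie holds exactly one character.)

57

Insert word by word; a character creates a node only if that edge doesn't already exist:
  "eeooeeo" → 7 new (e, e, o, o, e, e, o)
  "eewweewwo" → prefix "ee" already present; 7 new (w, w, e, e, w, w, o)
  "eeww" → prefix "eeww" already present; 0 new (none)
  "eeweow" → prefix "eew" already present; 3 new (e, o, w)
  "eeo" → prefix "eeo" already present; 0 new (none)
  "eeewweoewe" → prefix "ee" already present; 8 new (e, w, w, e, o, e, w, e)
  "eeowwwooeeo" → prefix "eeo" already present; 8 new (w, w, w, o, o, e, e, o)
  "eee" → prefix "eee" already present; 0 new (none)
  "eeoo" → prefix "eeoo" already present; 0 new (none)
  "eewow" → prefix "eew" already present; 2 new (o, w)
  "eewooeowwo" → prefix "eewo" already present; 6 new (o, e, o, w, w, o)
  "eewe" → prefix "eewe" already present; 0 new (none)
  "eeooewoeow" → prefix "eeooe" already present; 5 new (w, o, e, o, w)
  "eeew" → prefix "eeew" already present; 0 new (none)
  "eeooww" → prefix "eeoo" already present; 2 new (w, w)
  "eeweoeooooo" → prefix "eeweo" already present; 6 new (e, o, o, o, o, o)
  "eeoweow" → prefix "eeow" already present; 3 new (e, o, w)
Total nodes = 7 + 7 + 0 + 3 + 0 + 8 + 8 + 0 + 0 + 2 + 6 + 0 + 5 + 0 + 2 + 6 + 3 = 57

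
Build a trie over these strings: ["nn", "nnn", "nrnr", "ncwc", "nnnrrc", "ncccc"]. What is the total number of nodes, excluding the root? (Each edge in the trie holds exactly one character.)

15

Trie structure (* marks end of a word):
(root)
└─ n
   ├─ c
   │  ├─ c
   │  │  └─ c
   │  │     └─ c *
   │  └─ w
   │     └─ c *
   ├─ n *
   │  └─ n *
   │     └─ r
   │        └─ r
   │           └─ c *
   └─ r
      └─ n
         └─ r *
Counting every labelled node above: 15.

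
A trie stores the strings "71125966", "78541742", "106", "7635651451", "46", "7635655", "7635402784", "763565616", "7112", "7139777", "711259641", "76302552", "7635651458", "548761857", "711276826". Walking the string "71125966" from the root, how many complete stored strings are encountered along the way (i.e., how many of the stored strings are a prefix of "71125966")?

2

Check each prefix of "71125966" against the stored set — each match is an end-marker on the path.
Prefixes of the query that are stored words: "7112", "71125966"
Count: 2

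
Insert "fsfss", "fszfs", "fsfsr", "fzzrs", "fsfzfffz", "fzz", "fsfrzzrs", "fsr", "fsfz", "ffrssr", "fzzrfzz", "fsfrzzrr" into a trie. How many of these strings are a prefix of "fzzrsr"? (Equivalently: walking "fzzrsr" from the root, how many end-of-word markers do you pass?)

Walk "fzzrsr" from the root; an end-of-word marker is hit whenever a stored word is a prefix of "fzzrsr".
Prefixes of the query that are stored words: "fzz", "fzzrs"
Count: 2

2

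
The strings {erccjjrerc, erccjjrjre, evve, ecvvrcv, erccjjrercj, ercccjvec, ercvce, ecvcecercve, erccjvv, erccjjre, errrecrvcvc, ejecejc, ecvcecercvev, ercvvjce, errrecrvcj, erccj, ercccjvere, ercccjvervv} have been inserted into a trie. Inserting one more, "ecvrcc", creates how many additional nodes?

The longest prefix of "ecvrcc" already in the trie is "ecv" (length 3).
Each of the 3 remaining characters creates one node.

3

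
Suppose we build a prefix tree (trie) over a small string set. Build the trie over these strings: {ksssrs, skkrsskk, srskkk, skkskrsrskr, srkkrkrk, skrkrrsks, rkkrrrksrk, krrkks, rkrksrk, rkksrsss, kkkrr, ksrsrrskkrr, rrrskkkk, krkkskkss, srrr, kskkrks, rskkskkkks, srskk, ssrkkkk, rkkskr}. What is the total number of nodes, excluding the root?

For each word, the new-node count is its length minus the longest prefix already in the trie:
  "ksssrs" → 6 new (k, s, s, s, r, s)
  "skkrsskk" → 8 new (s, k, k, r, s, s, k, k)
  "srskkk" → prefix "s" already present; 5 new (r, s, k, k, k)
  "skkskrsrskr" → prefix "skk" already present; 8 new (s, k, r, s, r, s, k, r)
  "srkkrkrk" → prefix "sr" already present; 6 new (k, k, r, k, r, k)
  "skrkrrsks" → prefix "sk" already present; 7 new (r, k, r, r, s, k, s)
  "rkkrrrksrk" → 10 new (r, k, k, r, r, r, k, s, r, k)
  "krrkks" → prefix "k" already present; 5 new (r, r, k, k, s)
  "rkrksrk" → prefix "rk" already present; 5 new (r, k, s, r, k)
  "rkksrsss" → prefix "rkk" already present; 5 new (s, r, s, s, s)
  "kkkrr" → prefix "k" already present; 4 new (k, k, r, r)
  "ksrsrrskkrr" → prefix "ks" already present; 9 new (r, s, r, r, s, k, k, r, r)
  "rrrskkkk" → prefix "r" already present; 7 new (r, r, s, k, k, k, k)
  "krkkskkss" → prefix "kr" already present; 7 new (k, k, s, k, k, s, s)
  "srrr" → prefix "sr" already present; 2 new (r, r)
  "kskkrks" → prefix "ks" already present; 5 new (k, k, r, k, s)
  "rskkskkkks" → prefix "r" already present; 9 new (s, k, k, s, k, k, k, k, s)
  "srskk" → prefix "srskk" already present; 0 new (none)
  "ssrkkkk" → prefix "s" already present; 6 new (s, r, k, k, k, k)
  "rkkskr" → prefix "rkks" already present; 2 new (k, r)
Total nodes = 6 + 8 + 5 + 8 + 6 + 7 + 10 + 5 + 5 + 5 + 4 + 9 + 7 + 7 + 2 + 5 + 9 + 0 + 6 + 2 = 116

116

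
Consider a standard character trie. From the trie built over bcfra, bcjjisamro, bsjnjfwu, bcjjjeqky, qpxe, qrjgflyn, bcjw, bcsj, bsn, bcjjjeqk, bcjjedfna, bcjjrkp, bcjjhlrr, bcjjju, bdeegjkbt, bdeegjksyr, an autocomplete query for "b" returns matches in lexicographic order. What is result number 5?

DFS of the "b" subtree visits, in order: "bcfra", "bcjjedfna", "bcjjhlrr", "bcjjisamro", "bcjjjeqk", "bcjjjeqky", "bcjjju", "bcjjrkp", "bcjw", "bcsj", "bdeegjkbt", "bdeegjksyr", "bsjnjfwu", "bsn"
The 5th is bcjjjeqk.

bcjjjeqk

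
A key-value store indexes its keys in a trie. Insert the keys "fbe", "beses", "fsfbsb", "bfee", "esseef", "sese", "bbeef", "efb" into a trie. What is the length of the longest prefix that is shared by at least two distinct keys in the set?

Look for the deepest trie node that still has at least two words in its subtree.
"bbeef" and "beses" agree on "b" (1 characters) before diverging; nothing deeper is shared.
Longest shared-prefix length: 1

1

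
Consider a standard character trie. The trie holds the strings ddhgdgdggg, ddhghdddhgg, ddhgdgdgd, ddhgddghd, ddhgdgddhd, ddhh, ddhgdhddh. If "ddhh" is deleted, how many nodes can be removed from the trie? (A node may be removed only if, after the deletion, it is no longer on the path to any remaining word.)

After clearing the end-marker at "ddhh", prune upward until reaching a node still needed by another word.
The suffix "h" (1 node) is used only by "ddhh"; the node for "ddh" still has the child "g", so pruning stops there.
Nodes removed: 1

1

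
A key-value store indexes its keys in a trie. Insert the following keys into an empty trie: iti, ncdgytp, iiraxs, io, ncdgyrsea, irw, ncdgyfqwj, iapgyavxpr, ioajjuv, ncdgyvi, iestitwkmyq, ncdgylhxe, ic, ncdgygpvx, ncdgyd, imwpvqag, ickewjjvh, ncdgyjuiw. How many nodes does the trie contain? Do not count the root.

80

Count nodes per top-level branch (shared prefixes stored once):
  'i'-branch (iapgyavxpr, ic, ickewjjvh, iestitwkmyq, iiraxs, imwpvqag, io, ioajjuv, irw, iti): 50 nodes
  'n'-branch (ncdgyd, ncdgyfqwj, ncdgygpvx, ncdgyjuiw, ncdgylhxe, ncdgyrsea, ncdgytp, ncdgyvi): 30 nodes
Sum: 80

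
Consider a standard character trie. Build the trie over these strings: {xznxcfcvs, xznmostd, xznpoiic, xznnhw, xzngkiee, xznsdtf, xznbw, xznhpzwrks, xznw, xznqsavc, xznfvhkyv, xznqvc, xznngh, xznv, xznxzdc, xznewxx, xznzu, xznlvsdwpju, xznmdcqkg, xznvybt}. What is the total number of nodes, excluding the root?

82

For each word, the new-node count is its length minus the longest prefix already in the trie:
  "xznxcfcvs" → 9 new (x, z, n, x, c, f, c, v, s)
  "xznmostd" → prefix "xzn" already present; 5 new (m, o, s, t, d)
  "xznpoiic" → prefix "xzn" already present; 5 new (p, o, i, i, c)
  "xznnhw" → prefix "xzn" already present; 3 new (n, h, w)
  "xzngkiee" → prefix "xzn" already present; 5 new (g, k, i, e, e)
  "xznsdtf" → prefix "xzn" already present; 4 new (s, d, t, f)
  "xznbw" → prefix "xzn" already present; 2 new (b, w)
  "xznhpzwrks" → prefix "xzn" already present; 7 new (h, p, z, w, r, k, s)
  "xznw" → prefix "xzn" already present; 1 new (w)
  "xznqsavc" → prefix "xzn" already present; 5 new (q, s, a, v, c)
  "xznfvhkyv" → prefix "xzn" already present; 6 new (f, v, h, k, y, v)
  "xznqvc" → prefix "xznq" already present; 2 new (v, c)
  "xznngh" → prefix "xznn" already present; 2 new (g, h)
  "xznv" → prefix "xzn" already present; 1 new (v)
  "xznxzdc" → prefix "xznx" already present; 3 new (z, d, c)
  "xznewxx" → prefix "xzn" already present; 4 new (e, w, x, x)
  "xznzu" → prefix "xzn" already present; 2 new (z, u)
  "xznlvsdwpju" → prefix "xzn" already present; 8 new (l, v, s, d, w, p, j, u)
  "xznmdcqkg" → prefix "xznm" already present; 5 new (d, c, q, k, g)
  "xznvybt" → prefix "xznv" already present; 3 new (y, b, t)
Total nodes = 9 + 5 + 5 + 3 + 5 + 4 + 2 + 7 + 1 + 5 + 6 + 2 + 2 + 1 + 3 + 4 + 2 + 8 + 5 + 3 = 82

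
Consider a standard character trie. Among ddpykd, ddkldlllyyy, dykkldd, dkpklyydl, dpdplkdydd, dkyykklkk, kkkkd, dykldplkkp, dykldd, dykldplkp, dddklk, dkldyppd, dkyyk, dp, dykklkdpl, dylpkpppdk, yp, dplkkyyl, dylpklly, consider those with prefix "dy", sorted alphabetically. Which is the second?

dykklkdpl

Filter for "dy…" and sort: "dykkldd", "dykklkdpl", "dykldd", "dykldplkkp", "dykldplkp", "dylpklly", "dylpkpppdk"
Position 2: dykklkdpl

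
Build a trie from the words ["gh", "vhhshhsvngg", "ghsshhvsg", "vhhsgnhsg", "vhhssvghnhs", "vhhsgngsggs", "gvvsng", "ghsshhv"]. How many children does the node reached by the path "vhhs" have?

3

The children of the "vhhs" node are the distinct next characters among strings starting with "vhhs".
Characters that immediately follow "vhhs" among the stored strings: {g, h, s}.
That node has 3 child edges.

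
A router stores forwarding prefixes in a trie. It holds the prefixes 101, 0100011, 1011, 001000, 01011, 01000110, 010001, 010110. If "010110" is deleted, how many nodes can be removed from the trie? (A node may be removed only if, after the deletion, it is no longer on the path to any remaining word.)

After clearing the end-marker at "010110", prune upward until reaching a node still needed by another word.
The suffix "0" (1 node) is used only by "010110"; "01011" is itself a stored word, so pruning stops there.
Nodes removed: 1

1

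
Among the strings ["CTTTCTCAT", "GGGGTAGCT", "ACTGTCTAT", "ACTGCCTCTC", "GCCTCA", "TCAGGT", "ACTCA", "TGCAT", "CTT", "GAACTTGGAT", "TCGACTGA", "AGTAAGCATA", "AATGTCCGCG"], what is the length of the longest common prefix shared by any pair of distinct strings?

4

The deepest shared node is where two words last agree before diverging.
e.g. "ACTGCCTCTC" and "ACTGTCTAT" share the prefix "ACTG" of length 4; no pair shares a longer one.
Longest shared-prefix length: 4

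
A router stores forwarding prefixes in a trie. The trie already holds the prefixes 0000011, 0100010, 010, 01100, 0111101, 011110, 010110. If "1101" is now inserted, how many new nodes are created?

4

Nothing in the trie begins with "1"; the whole of "1101" is new.
4 − 0 = 4 new nodes.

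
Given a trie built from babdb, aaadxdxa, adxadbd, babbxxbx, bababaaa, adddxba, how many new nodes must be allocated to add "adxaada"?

Walking "adxaada" from the root, the first 4 characters ("adxa") follow existing edges; "a" is the first miss.
Each of the 3 remaining characters creates one node.

3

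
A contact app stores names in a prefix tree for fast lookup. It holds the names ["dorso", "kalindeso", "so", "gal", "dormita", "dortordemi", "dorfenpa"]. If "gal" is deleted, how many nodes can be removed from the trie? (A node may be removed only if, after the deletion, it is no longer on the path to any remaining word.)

3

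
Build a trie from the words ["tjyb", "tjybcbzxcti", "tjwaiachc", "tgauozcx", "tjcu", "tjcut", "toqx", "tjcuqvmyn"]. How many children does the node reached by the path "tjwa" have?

Follow the path "tjwa" to its node, then look at its outgoing edges.
Characters that immediately follow "tjwa" among the stored strings: {i}.
That node has 1 child edge.

1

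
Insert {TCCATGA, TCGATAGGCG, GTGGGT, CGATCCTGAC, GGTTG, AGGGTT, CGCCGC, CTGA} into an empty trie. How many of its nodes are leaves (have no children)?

8

A leaf is a node with no children — equivalently, the end of a word that is not a proper prefix of any other stored word.
Those words: "AGGGTT", "CGATCCTGAC", "CGCCGC", "CTGA", "GGTTG", "GTGGGT", "TCCATGA", "TCGATAGGCG"
Leaf count: 8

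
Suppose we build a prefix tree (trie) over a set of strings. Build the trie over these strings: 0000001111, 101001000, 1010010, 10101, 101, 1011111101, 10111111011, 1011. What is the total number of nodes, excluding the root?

28

Count nodes per top-level branch (shared prefixes stored once):
  '0'-branch (0000001111): 10 nodes
  '1'-branch (101, 1010010, 101001000, 10101, 1011, 1011111101, 10111111011): 18 nodes
Sum: 28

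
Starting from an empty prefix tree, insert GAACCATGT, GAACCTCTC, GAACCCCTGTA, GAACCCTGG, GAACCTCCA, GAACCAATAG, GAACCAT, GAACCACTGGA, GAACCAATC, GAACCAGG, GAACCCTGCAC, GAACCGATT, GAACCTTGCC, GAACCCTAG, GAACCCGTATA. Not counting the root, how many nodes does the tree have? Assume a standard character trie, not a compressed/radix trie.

Insert word by word; a character creates a node only if that edge doesn't already exist:
  "GAACCATGT" → 9 new (G, A, A, C, C, A, T, G, T)
  "GAACCTCTC" → prefix "GAACC" already present; 4 new (T, C, T, C)
  "GAACCCCTGTA" → prefix "GAACC" already present; 6 new (C, C, T, G, T, A)
  "GAACCCTGG" → prefix "GAACCC" already present; 3 new (T, G, G)
  "GAACCTCCA" → prefix "GAACCTC" already present; 2 new (C, A)
  "GAACCAATAG" → prefix "GAACCA" already present; 4 new (A, T, A, G)
  "GAACCAT" → prefix "GAACCAT" already present; 0 new (none)
  "GAACCACTGGA" → prefix "GAACCA" already present; 5 new (C, T, G, G, A)
  "GAACCAATC" → prefix "GAACCAAT" already present; 1 new (C)
  "GAACCAGG" → prefix "GAACCA" already present; 2 new (G, G)
  "GAACCCTGCAC" → prefix "GAACCCTG" already present; 3 new (C, A, C)
  "GAACCGATT" → prefix "GAACC" already present; 4 new (G, A, T, T)
  "GAACCTTGCC" → prefix "GAACCT" already present; 4 new (T, G, C, C)
  "GAACCCTAG" → prefix "GAACCCT" already present; 2 new (A, G)
  "GAACCCGTATA" → prefix "GAACCC" already present; 5 new (G, T, A, T, A)
Total nodes = 9 + 4 + 6 + 3 + 2 + 4 + 0 + 5 + 1 + 2 + 3 + 4 + 4 + 2 + 5 = 54

54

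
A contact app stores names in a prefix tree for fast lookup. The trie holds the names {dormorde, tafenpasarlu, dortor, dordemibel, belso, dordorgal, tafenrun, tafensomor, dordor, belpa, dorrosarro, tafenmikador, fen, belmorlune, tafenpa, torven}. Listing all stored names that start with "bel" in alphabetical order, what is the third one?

belso

DFS of the "bel" subtree visits, in order: "belmorlune", "belpa", "belso"
Position 3: belso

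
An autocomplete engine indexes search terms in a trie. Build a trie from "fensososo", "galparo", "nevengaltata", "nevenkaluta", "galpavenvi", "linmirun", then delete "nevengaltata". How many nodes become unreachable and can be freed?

A node on "nevengaltata"'s path can go only if nothing else ends at it or branches off below it.
The suffix "galtata" (7 nodes) is used only by "nevengaltata"; the node for "neven" still has the child "k", so pruning stops there.
Nodes removed: 7

7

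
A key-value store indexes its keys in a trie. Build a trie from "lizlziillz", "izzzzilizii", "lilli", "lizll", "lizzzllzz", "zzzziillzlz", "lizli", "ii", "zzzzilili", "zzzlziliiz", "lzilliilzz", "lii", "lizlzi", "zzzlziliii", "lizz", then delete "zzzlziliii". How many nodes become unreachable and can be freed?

A node on "zzzlziliii"'s path can go only if nothing else ends at it or branches off below it.
The suffix "i" (1 node) is used only by "zzzlziliii"; the node for "zzzlzilii" still has the child "z", so pruning stops there.
Nodes removed: 1

1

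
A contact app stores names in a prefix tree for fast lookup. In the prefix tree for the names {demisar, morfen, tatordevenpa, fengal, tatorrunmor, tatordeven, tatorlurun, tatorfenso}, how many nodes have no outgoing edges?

7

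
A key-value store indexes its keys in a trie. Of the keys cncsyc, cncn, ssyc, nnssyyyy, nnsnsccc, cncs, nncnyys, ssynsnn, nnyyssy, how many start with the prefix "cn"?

3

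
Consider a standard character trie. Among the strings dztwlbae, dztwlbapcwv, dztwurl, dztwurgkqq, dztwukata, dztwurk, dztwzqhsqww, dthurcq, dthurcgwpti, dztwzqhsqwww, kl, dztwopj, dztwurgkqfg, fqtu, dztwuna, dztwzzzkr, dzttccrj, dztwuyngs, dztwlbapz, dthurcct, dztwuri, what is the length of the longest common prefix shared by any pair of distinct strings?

11

Look for the deepest trie node that still has at least two words in its subtree.
e.g. "dztwzqhsqww" and "dztwzqhsqwww" share the prefix "dztwzqhsqww" of length 11; no pair shares a longer one.
Longest shared-prefix length: 11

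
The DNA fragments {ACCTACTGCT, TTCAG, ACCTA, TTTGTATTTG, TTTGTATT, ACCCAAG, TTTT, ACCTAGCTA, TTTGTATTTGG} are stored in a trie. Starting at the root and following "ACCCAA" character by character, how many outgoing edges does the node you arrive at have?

1

Walk "ACCCAA" from the root, arriving at one node.
Distinct next characters after "ACCCAA": G.
That node has 1 child edge.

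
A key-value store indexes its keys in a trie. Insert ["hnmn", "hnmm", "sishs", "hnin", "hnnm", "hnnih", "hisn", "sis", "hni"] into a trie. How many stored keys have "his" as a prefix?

Filter for entries beginning with "his":
Words under "his": hisn
Count: 1

1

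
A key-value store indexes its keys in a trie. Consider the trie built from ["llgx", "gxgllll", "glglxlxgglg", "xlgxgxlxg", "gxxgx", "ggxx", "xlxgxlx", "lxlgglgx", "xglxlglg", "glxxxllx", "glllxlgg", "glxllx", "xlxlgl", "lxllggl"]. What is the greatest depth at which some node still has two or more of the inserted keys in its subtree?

3

The deepest shared node is where two words last agree before diverging.
"glxllx" and "glxxxllx" agree on "glx" (3 characters) before diverging; nothing deeper is shared.
Longest shared-prefix length: 3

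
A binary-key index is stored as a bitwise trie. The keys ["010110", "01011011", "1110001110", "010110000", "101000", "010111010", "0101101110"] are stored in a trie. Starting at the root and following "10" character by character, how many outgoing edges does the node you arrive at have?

1

Walk "10" from the root, arriving at one node.
Distinct next characters after "10": 1.
That node has 1 child edge.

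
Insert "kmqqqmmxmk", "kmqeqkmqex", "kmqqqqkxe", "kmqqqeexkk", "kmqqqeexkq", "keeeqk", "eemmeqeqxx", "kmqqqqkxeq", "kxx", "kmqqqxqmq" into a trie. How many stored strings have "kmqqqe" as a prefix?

Traverse to the node for "kmqqqe", then collect every word in that subtree.
Matches: "kmqqqeexkk", "kmqqqeexkq"
Count: 2

2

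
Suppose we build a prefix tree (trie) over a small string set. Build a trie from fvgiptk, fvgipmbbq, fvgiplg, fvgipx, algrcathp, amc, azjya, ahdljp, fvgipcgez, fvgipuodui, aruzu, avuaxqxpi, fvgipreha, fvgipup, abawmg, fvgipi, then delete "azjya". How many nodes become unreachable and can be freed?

A node on "azjya"'s path can go only if nothing else ends at it or branches off below it.
The suffix "zjya" (4 nodes) is used only by "azjya"; the node for "a" still has the child "l", so pruning stops there.
Nodes removed: 4

4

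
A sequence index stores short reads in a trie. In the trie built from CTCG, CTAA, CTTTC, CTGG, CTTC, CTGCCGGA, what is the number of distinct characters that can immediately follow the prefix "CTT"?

The children of the "CTT" node are the distinct next characters among strings starting with "CTT".
Distinct next characters after "CTT": C, T.
That node has 2 child edges.

2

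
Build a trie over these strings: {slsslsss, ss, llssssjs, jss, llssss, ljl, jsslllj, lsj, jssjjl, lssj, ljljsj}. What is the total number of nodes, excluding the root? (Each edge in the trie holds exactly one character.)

36

For each word, the new-node count is its length minus the longest prefix already in the trie:
  "slsslsss" → 8 new (s, l, s, s, l, s, s, s)
  "ss" → prefix "s" already present; 1 new (s)
  "llssssjs" → 8 new (l, l, s, s, s, s, j, s)
  "jss" → 3 new (j, s, s)
  "llssss" → prefix "llssss" already present; 0 new (none)
  "ljl" → prefix "l" already present; 2 new (j, l)
  "jsslllj" → prefix "jss" already present; 4 new (l, l, l, j)
  "lsj" → prefix "l" already present; 2 new (s, j)
  "jssjjl" → prefix "jss" already present; 3 new (j, j, l)
  "lssj" → prefix "ls" already present; 2 new (s, j)
  "ljljsj" → prefix "ljl" already present; 3 new (j, s, j)
Total nodes = 8 + 1 + 8 + 3 + 0 + 2 + 4 + 2 + 3 + 2 + 3 = 36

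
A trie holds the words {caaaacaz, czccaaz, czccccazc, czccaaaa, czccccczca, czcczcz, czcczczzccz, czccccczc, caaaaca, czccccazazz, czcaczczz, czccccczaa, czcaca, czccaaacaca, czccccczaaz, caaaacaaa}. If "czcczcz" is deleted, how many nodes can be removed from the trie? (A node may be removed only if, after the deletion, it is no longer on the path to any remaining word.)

0

After clearing the end-marker at "czcczcz", prune upward until reaching a node still needed by another word.
Every node on "czcczcz" is still needed (e.g. by "czcczczzccz"), so nothing is freed.
Nodes removed: 0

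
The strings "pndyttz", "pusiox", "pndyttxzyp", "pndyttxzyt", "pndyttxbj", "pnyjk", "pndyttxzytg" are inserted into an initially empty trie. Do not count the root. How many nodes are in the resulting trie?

23

Count nodes per top-level branch (shared prefixes stored once):
  'p'-branch (pndyttxbj, pndyttxzyp, pndyttxzyt, pndyttxzytg, pndyttz, pnyjk, pusiox): 23 nodes
Sum: 23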